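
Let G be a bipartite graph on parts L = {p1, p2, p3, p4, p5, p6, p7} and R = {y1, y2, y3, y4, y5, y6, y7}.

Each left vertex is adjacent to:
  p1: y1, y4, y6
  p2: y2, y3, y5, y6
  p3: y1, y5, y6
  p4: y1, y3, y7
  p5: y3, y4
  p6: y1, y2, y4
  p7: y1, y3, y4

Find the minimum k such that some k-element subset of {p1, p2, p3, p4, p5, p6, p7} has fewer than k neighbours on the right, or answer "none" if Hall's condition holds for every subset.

none

A matching saturating every left vertex exists, for instance p1→y6, p2→y2, p3→y5, p4→y7, p5→y4, p6→y1, p7→y3.
By Hall's marriage theorem, this means |N(S)| ≥ |S| for every subset S, so no violating subset exists.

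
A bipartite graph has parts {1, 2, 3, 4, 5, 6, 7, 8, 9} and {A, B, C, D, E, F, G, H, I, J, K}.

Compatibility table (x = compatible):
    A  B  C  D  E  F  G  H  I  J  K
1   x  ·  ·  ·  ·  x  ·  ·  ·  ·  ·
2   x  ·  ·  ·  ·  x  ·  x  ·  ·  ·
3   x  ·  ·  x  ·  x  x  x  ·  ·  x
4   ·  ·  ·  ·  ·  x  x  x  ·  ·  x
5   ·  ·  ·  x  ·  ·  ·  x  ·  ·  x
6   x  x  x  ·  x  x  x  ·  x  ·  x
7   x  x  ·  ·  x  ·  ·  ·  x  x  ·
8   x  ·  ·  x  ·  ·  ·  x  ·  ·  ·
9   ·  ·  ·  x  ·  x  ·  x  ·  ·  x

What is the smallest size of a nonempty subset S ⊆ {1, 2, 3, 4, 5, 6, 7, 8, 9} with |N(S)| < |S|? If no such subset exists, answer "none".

7

Take S = {1, 2, 3, 4, 5, 8, 9}. Its neighbourhood is {A, D, F, G, H, K}, so |N(S)| = 6 < |S| = 7.
Every subset of size less than 7 has at least as many neighbours as members, so 7 is the minimum.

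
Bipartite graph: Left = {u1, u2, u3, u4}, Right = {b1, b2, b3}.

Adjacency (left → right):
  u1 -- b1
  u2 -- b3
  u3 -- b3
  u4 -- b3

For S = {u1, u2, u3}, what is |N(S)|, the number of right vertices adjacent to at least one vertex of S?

2

The union of neighbours of {u1, u2, u3} is {b1, b3}, which has 2 elements.
Since |N(S)| = 2 < |S| = 3, Hall's condition fails for this subset.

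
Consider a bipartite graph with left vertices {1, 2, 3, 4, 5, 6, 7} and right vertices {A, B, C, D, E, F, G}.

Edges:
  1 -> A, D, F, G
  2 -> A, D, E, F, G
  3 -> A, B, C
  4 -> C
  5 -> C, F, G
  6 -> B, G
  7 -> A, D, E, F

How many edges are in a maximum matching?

7

A valid assignment of size 7: 1→D, 2→G, 3→A, 4→C, 5→F, 6→B, 7→E.
All 7 left vertices are matched, so no larger matching exists.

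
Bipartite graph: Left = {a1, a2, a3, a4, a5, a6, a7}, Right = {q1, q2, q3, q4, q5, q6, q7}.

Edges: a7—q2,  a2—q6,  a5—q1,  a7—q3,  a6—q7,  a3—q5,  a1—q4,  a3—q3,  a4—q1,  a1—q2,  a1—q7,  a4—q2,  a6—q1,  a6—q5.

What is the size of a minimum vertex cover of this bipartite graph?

The 7 edges a1–q4, a2–q6, a3–q5, a4–q2, a5–q1, a6–q7, a7–q3 form a matching, so any vertex cover needs at least 7 vertices (one per matched edge).
Conversely {a1, a2, a3, a4, a5, a6, a7} meets every edge and has exactly 7 vertices, so 7 is optimal.

7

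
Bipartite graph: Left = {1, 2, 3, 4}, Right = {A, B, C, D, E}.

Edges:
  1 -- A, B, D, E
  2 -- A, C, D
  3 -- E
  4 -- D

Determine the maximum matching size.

A valid assignment of size 4: 1→B, 2→C, 3→E, 4→D.
This saturates every left vertex, so 4 is the maximum.

4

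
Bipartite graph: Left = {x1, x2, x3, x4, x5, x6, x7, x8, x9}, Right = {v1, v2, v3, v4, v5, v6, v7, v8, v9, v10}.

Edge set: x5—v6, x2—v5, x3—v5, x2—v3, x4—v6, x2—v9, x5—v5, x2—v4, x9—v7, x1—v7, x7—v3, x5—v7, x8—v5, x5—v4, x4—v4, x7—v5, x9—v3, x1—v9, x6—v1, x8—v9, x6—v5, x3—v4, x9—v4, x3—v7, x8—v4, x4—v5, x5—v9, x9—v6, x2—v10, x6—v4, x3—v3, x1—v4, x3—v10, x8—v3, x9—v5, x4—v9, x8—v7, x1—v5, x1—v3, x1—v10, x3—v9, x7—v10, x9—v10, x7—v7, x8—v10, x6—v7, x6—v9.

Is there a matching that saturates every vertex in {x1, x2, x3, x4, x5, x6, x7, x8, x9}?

No

The set {x1, x2, x3, x4, x5, x7, x8, x9} has only 7 neighbours ({v10, v3, v4, v5, v6, v7, v9}), so by Hall's theorem at most 8 of the 9 left vertices can be matched.
Hence no matching covers every left vertex.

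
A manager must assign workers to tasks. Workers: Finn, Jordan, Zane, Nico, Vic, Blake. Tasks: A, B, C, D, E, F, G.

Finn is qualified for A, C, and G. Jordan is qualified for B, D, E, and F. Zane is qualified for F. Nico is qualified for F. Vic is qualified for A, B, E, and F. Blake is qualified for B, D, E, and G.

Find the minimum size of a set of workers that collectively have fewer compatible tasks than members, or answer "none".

Take S = {Zane, Nico}. Its neighbourhood is {F}, so |N(S)| = 1 < |S| = 2.
No single vertex violates Hall's condition since each has at least one neighbour, so 2 is the minimum.

2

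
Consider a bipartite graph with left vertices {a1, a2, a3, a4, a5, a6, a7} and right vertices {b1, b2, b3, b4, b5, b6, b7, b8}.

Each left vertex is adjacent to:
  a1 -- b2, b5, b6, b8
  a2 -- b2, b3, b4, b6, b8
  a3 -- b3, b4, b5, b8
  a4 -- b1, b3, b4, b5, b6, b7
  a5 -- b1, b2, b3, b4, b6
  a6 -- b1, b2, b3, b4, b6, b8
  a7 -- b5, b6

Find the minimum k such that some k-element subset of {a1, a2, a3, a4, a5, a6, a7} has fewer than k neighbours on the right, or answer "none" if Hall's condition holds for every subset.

none

A matching saturating every left vertex exists, for instance a1→b8, a2→b6, a3→b3, a4→b7, a5→b1, a6→b4, a7→b5.
By Hall's marriage theorem, this means |N(S)| ≥ |S| for every subset S, so no violating subset exists.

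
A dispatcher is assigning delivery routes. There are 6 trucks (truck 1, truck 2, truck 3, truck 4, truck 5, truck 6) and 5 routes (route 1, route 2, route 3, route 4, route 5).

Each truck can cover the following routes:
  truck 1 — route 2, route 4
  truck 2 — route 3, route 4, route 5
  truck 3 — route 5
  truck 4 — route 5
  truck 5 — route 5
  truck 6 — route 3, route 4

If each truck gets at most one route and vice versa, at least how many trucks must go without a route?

2

For example, pair truck 1–route 2, truck 2–route 3, truck 3–route 5, truck 6–route 4.
The set {truck 3, truck 4, truck 5} has only 1 neighbour ({route 5}), so by Hall's theorem at most 4 of the 6 trucks can be matched.
That matches 4 of the 6, leaving 2 unmatched; no matching can do better.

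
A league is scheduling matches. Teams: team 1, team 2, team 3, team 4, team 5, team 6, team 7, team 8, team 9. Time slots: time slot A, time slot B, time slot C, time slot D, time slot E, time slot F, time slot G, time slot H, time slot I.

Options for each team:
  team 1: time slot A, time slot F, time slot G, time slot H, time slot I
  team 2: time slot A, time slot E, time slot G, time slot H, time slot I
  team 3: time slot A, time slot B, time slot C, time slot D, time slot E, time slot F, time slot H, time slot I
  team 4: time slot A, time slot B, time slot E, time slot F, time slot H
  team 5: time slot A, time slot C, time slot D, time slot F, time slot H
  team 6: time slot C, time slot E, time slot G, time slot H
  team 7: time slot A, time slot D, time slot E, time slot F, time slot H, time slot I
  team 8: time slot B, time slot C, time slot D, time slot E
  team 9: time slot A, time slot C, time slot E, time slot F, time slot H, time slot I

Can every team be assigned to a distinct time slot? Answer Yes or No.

Yes

A valid assignment of size 9: team 1-time slot I, team 2-time slot A, team 3-time slot D, team 4-time slot F, team 5-time slot H, team 6-time slot G, team 7-time slot E, team 8-time slot B, team 9-time slot C.
Every team is matched, so this is a perfect matching.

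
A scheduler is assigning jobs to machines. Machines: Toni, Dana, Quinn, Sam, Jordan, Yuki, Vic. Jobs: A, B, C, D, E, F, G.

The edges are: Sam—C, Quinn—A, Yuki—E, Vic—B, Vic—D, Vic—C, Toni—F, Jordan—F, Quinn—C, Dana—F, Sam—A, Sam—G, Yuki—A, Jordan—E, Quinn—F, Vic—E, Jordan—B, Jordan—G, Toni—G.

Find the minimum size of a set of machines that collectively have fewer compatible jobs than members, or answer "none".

none

A matching saturating every machine exists, for instance Toni→G, Dana→F, Quinn→A, Sam→C, Jordan→B, Yuki→E, Vic→D.
By Hall's marriage theorem, this means |N(S)| ≥ |S| for every subset S, so no violating subset exists.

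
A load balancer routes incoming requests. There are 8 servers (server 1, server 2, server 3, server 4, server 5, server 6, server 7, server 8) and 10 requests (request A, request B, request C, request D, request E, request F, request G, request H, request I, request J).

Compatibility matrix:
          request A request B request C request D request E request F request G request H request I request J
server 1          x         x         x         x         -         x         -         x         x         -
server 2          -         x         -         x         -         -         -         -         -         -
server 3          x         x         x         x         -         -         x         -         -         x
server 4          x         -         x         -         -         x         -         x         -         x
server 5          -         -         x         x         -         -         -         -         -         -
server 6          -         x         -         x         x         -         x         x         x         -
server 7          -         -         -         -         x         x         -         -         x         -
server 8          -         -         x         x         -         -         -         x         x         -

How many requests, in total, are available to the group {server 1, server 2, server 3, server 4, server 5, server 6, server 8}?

The union of neighbours of {server 1, server 2, server 3, server 4, server 5, server 6, server 8} is {request A, request B, request C, request D, request E, request F, request G, request H, request I, request J}, which has 10 elements.
Since |N(S)| = 10 ≥ |S| = 7, Hall's condition holds for this subset.

10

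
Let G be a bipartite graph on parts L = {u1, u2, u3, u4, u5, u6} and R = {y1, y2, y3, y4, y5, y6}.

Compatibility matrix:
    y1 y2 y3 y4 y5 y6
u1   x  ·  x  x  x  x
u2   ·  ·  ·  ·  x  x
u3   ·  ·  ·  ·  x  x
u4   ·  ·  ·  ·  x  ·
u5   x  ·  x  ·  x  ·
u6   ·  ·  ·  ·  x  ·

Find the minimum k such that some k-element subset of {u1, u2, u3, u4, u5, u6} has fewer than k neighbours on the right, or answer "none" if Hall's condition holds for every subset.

Take S = {u4, u6}. Its neighbourhood is {y5}, so |N(S)| = 1 < |S| = 2.
No single vertex violates Hall's condition since each has at least one neighbour, so 2 is the minimum.

2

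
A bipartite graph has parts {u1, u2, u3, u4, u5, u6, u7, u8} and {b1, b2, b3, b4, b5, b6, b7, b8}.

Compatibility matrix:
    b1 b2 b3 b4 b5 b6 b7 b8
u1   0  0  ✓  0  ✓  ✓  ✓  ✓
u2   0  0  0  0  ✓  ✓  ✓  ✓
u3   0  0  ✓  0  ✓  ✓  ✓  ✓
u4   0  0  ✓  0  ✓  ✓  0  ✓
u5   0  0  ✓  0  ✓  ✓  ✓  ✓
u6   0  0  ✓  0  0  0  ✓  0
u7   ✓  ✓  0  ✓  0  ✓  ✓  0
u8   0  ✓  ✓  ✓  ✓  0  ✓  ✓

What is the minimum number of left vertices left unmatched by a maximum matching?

1

A valid assignment of size 7: u1–b8, u2–b6, u3–b5, u4–b3, u5–b7, u7–b1, u8–b4.
The set {u1, u2, u3, u4, u5, u6} has only 5 neighbours ({b3, b5, b6, b7, b8}), so by Hall's theorem at most 7 of the 8 left vertices can be matched.
That matches 7 of the 8, leaving 1 unmatched; no matching can do better.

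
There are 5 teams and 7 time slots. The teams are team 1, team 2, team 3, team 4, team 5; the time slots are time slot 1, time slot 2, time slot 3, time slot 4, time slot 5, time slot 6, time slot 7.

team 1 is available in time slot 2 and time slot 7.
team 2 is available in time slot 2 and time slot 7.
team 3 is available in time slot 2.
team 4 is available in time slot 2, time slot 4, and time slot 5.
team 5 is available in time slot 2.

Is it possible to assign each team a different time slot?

No

The set {team 1, team 2, team 3, team 5} has only 2 neighbours ({time slot 2, time slot 7}), so by Hall's theorem at most 3 of the 5 teams can be matched.
Hence no matching covers every team.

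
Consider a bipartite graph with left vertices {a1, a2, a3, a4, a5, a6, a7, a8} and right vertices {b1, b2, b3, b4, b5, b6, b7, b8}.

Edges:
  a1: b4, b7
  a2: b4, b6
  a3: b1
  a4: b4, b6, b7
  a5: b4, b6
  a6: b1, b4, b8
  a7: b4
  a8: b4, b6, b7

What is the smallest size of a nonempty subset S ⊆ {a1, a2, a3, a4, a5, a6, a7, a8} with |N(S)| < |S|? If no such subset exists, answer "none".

Take S = {a2, a5, a7}. Its neighbourhood is {b4, b6}, so |N(S)| = 2 < |S| = 3.
Every subset of size less than 3 has at least as many neighbours as members, so 3 is the minimum.

3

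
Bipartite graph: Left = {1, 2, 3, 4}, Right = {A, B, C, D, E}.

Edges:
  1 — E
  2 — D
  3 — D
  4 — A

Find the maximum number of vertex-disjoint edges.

3

One maximum matching: 1–E, 2–D, 4–A.
The set {2, 3} has only 1 neighbour ({D}), so by Hall's theorem at most 3 of the 4 left vertices can be matched.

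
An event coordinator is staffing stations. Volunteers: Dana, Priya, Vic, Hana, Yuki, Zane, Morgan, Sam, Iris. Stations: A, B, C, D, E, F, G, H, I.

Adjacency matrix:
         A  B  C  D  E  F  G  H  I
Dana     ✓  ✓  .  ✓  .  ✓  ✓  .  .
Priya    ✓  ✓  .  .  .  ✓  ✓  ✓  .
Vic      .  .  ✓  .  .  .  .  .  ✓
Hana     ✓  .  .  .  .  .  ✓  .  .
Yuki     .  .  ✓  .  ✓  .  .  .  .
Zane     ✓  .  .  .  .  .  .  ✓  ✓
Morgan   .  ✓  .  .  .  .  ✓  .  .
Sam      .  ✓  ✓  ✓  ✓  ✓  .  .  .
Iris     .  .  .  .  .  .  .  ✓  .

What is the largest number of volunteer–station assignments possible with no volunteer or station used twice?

For example, pair Dana-D, Priya-F, Vic-C, Hana-A, Yuki-E, Zane-I, Morgan-G, Sam-B, Iris-H.
This saturates every volunteer, so 9 is the maximum.

9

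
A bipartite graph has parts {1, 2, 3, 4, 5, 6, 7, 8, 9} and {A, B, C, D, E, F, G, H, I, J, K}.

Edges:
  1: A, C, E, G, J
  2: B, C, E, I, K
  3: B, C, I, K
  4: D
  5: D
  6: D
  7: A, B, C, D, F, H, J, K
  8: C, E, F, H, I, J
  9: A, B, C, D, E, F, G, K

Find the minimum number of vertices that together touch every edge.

7

{1, 2, 3, 7, 8, 9, D} is a vertex cover of size 7: every edge has an endpoint in this set.
No smaller cover exists because 1–J, 2–K, 3–B, 4–D, 7–A, 8–E, 9–G is a matching of size 7, and a cover must include an endpoint of each of these disjoint edges (König's theorem).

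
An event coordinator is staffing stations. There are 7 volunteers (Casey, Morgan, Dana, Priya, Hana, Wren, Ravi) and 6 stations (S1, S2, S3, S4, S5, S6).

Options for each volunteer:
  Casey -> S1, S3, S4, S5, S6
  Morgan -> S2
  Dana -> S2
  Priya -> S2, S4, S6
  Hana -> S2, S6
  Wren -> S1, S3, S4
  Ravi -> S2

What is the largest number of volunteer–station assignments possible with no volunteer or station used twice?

5

One maximum matching: Casey–S1, Morgan–S2, Priya–S4, Hana–S6, Wren–S3.
The set {Morgan, Dana, Ravi} has only 1 neighbour ({S2}), so by Hall's theorem at most 5 of the 7 volunteers can be matched.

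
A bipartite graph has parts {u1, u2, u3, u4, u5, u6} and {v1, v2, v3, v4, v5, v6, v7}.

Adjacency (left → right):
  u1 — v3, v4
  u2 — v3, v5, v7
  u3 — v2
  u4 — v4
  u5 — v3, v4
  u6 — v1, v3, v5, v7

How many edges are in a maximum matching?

5

A valid assignment of size 5: u1→v3, u2→v5, u3→v2, u4→v4, u6→v7.
The set {u1, u4, u5} has only 2 neighbours ({v3, v4}), so by Hall's theorem at most 5 of the 6 left vertices can be matched.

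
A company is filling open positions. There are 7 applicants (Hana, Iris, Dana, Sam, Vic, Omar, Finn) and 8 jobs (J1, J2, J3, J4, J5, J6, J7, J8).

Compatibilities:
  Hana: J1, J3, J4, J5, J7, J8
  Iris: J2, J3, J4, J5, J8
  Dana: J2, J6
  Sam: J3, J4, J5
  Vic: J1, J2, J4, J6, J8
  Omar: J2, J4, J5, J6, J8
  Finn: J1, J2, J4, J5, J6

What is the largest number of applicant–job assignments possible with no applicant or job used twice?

For example, pair Hana→J7, Iris→J3, Dana→J2, Sam→J5, Vic→J1, Omar→J8, Finn→J6.
This saturates every applicant, so 7 is the maximum.

7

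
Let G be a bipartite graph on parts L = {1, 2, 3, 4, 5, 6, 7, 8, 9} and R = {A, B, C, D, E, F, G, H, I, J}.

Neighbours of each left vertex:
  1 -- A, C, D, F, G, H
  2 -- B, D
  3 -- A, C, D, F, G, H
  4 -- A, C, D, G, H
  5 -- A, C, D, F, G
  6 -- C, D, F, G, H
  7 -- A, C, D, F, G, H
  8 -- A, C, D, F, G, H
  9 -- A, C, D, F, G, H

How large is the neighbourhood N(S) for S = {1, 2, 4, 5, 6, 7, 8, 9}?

7

The union of neighbours of {1, 2, 4, 5, 6, 7, 8, 9} is {A, B, C, D, F, G, H}, which has 7 elements.
Since |N(S)| = 7 < |S| = 8, Hall's condition fails for this subset.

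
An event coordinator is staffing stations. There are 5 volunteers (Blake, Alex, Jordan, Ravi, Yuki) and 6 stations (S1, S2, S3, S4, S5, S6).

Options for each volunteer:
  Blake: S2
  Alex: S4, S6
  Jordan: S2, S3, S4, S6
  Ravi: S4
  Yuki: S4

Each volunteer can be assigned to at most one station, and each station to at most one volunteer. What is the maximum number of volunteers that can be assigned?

4

For example, pair Blake→S2, Alex→S6, Jordan→S3, Ravi→S4.
The set {Ravi, Yuki} has only 1 neighbour ({S4}), so by Hall's theorem at most 4 of the 5 volunteers can be matched.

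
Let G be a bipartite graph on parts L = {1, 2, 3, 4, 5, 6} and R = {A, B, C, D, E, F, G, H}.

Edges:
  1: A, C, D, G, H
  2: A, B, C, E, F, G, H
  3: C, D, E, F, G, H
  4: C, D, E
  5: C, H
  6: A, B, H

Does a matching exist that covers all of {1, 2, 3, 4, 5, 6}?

Yes

For example, pair 1–H, 2–A, 3–G, 4–E, 5–C, 6–B.
All 6 left vertices are covered.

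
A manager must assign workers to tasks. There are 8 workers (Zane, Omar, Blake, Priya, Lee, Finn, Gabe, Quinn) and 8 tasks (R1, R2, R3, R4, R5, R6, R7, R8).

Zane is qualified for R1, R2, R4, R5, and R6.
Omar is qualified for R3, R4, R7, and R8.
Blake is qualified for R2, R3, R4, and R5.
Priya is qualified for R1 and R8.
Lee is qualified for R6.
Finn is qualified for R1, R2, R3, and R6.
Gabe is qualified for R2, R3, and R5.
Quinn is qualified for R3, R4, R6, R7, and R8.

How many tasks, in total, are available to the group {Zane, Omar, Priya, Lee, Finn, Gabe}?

The union of neighbours of {Zane, Omar, Priya, Lee, Finn, Gabe} is {R1, R2, R3, R4, R5, R6, R7, R8}, which has 8 elements.
Since |N(S)| = 8 ≥ |S| = 6, Hall's condition holds for this subset.

8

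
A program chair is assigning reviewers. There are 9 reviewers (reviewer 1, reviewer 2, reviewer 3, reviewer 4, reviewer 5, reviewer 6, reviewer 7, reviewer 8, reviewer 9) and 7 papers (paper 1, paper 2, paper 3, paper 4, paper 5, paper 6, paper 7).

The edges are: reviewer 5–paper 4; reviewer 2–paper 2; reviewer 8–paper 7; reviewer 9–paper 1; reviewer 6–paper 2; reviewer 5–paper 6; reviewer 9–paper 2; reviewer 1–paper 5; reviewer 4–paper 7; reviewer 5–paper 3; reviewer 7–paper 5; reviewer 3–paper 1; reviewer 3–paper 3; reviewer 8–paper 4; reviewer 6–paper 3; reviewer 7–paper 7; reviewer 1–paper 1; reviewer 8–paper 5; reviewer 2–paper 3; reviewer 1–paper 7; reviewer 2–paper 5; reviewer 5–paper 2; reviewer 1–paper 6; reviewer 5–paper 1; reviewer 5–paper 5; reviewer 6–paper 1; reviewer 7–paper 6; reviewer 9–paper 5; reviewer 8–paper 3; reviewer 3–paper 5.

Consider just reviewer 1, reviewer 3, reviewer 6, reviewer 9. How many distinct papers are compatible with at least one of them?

6

The union of neighbours of {reviewer 1, reviewer 3, reviewer 6, reviewer 9} is {paper 1, paper 2, paper 3, paper 5, paper 6, paper 7}, which has 6 elements.
Since |N(S)| = 6 ≥ |S| = 4, Hall's condition holds for this subset.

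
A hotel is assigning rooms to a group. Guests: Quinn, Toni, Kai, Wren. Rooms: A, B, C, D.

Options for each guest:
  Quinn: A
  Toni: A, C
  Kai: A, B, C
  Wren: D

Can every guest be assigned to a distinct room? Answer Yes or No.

Yes

A valid assignment of size 4: Quinn-A, Toni-C, Kai-B, Wren-D.
All 4 guests are covered.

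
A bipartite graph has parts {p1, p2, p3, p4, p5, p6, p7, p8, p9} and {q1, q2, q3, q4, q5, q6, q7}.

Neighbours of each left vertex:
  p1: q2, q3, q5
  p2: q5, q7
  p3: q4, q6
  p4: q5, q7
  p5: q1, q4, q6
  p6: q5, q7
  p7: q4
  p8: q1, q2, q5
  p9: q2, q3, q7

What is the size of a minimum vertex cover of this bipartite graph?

7

A maximum matching has 7 edges (e.g. p1–q3, p2–q5, p3–q6, p4–q7, p5–q1, p7–q4, p8–q2).
By König's theorem the minimum vertex cover has the same size. One such cover is {q1, q2, q3, q4, q5, q6, q7}.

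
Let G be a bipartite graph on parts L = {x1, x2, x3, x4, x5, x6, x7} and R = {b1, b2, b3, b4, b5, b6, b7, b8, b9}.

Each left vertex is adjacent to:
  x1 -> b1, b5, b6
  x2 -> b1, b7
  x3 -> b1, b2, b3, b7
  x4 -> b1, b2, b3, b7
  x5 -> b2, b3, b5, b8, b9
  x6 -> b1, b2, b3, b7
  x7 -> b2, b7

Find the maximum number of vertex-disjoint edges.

One maximum matching: x1–b6, x2–b1, x3–b2, x4–b7, x5–b5, x6–b3.
The set {x2, x3, x4, x6, x7} has only 4 neighbours ({b1, b2, b3, b7}), so by Hall's theorem at most 6 of the 7 left vertices can be matched.

6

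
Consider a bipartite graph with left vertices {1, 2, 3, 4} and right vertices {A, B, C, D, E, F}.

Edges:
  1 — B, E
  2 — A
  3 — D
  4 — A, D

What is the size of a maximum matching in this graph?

For example, pair 1–B, 2–A, 3–D.
The set {2, 3, 4} has only 2 neighbours ({A, D}), so by Hall's theorem at most 3 of the 4 left vertices can be matched.

3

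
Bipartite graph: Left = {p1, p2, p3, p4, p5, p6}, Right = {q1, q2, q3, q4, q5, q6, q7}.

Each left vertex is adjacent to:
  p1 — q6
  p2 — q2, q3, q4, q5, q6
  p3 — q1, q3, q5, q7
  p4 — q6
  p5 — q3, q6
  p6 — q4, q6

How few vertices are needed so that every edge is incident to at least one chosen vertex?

A maximum matching has 5 edges (e.g. p1–q6, p2–q2, p3–q5, p5–q3, p6–q4).
By König's theorem the minimum vertex cover has the same size. One such cover is {p2, p3, p5, p6, q6}.

5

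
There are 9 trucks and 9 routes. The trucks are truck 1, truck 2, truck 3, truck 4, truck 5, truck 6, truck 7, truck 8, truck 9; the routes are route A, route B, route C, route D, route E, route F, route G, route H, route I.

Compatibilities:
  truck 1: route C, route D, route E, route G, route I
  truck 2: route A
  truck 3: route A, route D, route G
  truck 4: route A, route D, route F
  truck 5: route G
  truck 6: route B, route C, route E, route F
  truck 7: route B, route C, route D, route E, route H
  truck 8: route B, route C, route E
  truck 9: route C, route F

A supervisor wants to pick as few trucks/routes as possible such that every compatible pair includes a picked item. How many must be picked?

9

A maximum matching has 9 edges (e.g. truck 1–route I, truck 2–route A, truck 3–route D, truck 4–route F, truck 5–route G, truck 6–route B, truck 7–route H, truck 8–route E, truck 9–route C).
By König's theorem the minimum vertex cover has the same size. One such cover is {truck 1, truck 2, truck 3, truck 4, truck 5, truck 6, truck 7, truck 8, truck 9}.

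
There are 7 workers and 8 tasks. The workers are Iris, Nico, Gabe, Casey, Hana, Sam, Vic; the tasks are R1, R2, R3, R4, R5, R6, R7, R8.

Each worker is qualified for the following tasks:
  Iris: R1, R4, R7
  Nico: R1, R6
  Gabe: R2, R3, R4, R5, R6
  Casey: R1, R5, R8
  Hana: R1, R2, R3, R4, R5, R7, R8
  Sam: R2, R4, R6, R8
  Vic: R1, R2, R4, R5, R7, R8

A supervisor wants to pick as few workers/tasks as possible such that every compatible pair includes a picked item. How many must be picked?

7

A maximum matching has 7 edges (e.g. Iris–R7, Nico–R1, Gabe–R6, Casey–R5, Hana–R3, Sam–R8, Vic–R2).
By König's theorem the minimum vertex cover has the same size. One such cover is {Iris, Nico, Gabe, Casey, Hana, Sam, Vic}.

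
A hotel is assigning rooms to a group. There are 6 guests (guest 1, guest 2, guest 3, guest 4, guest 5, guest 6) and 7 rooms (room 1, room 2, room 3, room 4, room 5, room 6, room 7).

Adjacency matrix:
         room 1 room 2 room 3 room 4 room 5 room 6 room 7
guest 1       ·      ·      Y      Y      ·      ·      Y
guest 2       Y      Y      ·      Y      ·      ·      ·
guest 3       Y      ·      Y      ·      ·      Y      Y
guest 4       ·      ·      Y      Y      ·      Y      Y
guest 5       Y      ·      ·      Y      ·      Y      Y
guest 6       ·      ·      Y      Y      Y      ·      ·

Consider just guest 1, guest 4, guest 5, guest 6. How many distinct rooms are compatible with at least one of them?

6

The union of neighbours of {guest 1, guest 4, guest 5, guest 6} is {room 1, room 3, room 4, room 5, room 6, room 7}, which has 6 elements.
Since |N(S)| = 6 ≥ |S| = 4, Hall's condition holds for this subset.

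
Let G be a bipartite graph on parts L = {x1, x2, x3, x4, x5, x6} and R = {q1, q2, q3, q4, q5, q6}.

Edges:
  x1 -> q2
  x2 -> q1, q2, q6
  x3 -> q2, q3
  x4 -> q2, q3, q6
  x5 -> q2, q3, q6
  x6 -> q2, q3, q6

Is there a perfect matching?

The set {x1, x3, x4, x5, x6} has only 3 neighbours ({q2, q3, q6}), so by Hall's theorem at most 4 of the 6 left vertices can be matched.
Hence no matching covers every left vertex.

No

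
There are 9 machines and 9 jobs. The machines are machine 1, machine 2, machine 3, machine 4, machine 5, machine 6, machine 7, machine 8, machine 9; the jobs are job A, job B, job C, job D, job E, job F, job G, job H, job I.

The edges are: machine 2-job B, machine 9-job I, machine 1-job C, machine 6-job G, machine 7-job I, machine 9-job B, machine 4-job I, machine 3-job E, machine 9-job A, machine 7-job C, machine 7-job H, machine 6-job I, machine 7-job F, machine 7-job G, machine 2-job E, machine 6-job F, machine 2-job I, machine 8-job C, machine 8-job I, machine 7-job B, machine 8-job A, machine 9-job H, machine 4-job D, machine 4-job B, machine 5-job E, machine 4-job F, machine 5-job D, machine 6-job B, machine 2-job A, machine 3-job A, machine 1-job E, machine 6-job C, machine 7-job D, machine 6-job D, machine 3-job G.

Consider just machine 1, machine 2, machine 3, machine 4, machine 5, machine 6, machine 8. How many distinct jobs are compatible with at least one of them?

The union of neighbours of {machine 1, machine 2, machine 3, machine 4, machine 5, machine 6, machine 8} is {job A, job B, job C, job D, job E, job F, job G, job I}, which has 8 elements.
Since |N(S)| = 8 ≥ |S| = 7, Hall's condition holds for this subset.

8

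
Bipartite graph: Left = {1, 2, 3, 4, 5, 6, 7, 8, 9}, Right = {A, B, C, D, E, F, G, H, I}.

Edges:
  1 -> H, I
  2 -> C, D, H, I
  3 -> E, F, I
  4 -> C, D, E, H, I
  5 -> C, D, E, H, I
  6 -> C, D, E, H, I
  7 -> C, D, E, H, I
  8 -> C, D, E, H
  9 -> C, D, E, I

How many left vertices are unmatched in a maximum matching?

One maximum matching: 1–I, 2–C, 3–F, 4–D, 5–H, 6–E.
The set {1, 2, 4, 5, 6, 7, 8, 9} has only 5 neighbours ({C, D, E, H, I}), so by Hall's theorem at most 6 of the 9 left vertices can be matched.
That matches 6 of the 9, leaving 3 unmatched; no matching can do better.

3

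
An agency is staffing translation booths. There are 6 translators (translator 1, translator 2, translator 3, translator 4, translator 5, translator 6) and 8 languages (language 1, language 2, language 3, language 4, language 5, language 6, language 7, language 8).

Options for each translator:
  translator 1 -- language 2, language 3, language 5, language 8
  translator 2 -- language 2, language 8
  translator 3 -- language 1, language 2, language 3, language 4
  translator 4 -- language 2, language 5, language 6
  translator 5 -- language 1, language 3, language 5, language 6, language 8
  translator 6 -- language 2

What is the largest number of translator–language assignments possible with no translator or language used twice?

For example, pair translator 1–language 3, translator 2–language 8, translator 3–language 1, translator 4–language 5, translator 5–language 6, translator 6–language 2.
All 6 translators are matched, so no larger matching exists.

6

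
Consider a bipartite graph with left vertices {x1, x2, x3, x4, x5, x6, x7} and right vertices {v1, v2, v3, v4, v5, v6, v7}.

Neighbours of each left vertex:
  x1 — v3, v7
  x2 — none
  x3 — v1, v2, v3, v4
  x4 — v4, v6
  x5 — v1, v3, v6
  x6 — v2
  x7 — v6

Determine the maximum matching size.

6

One maximum matching: x1–v7, x3–v3, x4–v4, x5–v1, x6–v2, x7–v6.
The set {x2} has only 0 neighbours (∅), so by Hall's theorem at most 6 of the 7 left vertices can be matched.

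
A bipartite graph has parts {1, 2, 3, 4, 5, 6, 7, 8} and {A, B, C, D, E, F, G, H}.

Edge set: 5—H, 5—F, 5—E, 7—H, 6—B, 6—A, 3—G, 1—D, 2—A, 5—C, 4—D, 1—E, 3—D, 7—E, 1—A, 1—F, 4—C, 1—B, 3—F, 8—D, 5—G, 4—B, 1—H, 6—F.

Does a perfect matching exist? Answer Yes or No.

Yes

One maximum matching: 1-H, 2-A, 3-F, 4-C, 5-G, 6-B, 7-E, 8-D.
Every left vertex is matched, so this is a perfect matching.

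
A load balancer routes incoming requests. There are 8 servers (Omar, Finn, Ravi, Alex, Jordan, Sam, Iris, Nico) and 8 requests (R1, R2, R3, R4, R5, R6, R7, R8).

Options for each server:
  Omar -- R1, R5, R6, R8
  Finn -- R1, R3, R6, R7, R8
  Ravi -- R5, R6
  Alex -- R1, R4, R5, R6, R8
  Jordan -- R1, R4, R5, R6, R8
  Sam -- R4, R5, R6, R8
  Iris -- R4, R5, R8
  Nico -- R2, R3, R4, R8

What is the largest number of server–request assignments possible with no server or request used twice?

7

A valid assignment of size 7: Omar–R5, Finn–R7, Ravi–R6, Alex–R1, Jordan–R4, Sam–R8, Nico–R3.
The set {Omar, Ravi, Alex, Jordan, Sam, Iris} has only 5 neighbours ({R1, R4, R5, R6, R8}), so by Hall's theorem at most 7 of the 8 servers can be matched.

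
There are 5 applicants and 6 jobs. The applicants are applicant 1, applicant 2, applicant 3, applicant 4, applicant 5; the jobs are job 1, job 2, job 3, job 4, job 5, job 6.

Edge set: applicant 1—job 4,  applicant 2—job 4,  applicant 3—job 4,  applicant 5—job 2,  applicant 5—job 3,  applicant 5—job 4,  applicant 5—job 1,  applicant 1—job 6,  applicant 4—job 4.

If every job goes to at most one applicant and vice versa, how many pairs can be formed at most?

For example, pair applicant 1–job 6, applicant 2–job 4, applicant 5–job 2.
The set {applicant 2, applicant 3, applicant 4} has only 1 neighbour ({job 4}), so by Hall's theorem at most 3 of the 5 applicants can be matched.

3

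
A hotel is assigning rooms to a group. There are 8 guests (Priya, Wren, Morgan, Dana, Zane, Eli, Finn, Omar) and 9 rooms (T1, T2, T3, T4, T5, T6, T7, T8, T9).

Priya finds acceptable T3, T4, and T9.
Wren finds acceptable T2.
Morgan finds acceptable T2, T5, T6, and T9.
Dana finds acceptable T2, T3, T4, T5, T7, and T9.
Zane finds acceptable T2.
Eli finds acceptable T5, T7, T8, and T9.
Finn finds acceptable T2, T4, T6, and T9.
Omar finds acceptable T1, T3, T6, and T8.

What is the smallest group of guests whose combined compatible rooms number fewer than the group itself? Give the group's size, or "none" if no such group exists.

Take S = {Wren, Zane}. Its neighbourhood is {T2}, so |N(S)| = 1 < |S| = 2.
No single vertex violates Hall's condition since each has at least one neighbour, so 2 is the minimum.

2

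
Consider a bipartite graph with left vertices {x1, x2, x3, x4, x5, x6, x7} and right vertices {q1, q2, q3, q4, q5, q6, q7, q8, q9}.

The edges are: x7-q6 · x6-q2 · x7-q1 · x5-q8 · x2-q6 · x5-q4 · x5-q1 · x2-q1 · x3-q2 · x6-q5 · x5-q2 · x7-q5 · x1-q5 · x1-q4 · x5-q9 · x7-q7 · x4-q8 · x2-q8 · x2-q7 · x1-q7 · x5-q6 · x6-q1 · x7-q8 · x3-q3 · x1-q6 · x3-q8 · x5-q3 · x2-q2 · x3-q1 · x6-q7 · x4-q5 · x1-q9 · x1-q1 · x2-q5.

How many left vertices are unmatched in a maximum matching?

One maximum matching: x1-q9, x2-q7, x3-q8, x4-q5, x5-q4, x6-q2, x7-q6.
This saturates every left vertex, so 7 is the maximum.
That matches 7 of the 7, leaving 0 unmatched; no matching can do better.

0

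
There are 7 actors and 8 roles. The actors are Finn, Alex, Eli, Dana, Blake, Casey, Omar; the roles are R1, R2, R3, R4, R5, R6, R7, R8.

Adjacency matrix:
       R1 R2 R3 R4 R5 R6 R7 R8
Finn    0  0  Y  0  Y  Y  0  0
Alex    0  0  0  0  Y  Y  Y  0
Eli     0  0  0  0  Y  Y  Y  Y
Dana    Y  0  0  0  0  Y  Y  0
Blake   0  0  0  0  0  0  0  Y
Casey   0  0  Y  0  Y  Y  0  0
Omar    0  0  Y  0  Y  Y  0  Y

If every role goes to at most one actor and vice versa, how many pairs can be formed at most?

One maximum matching: Finn–R3, Alex–R6, Eli–R7, Dana–R1, Blake–R8, Casey–R5.
The set {Finn, Alex, Eli, Blake, Casey, Omar} has only 5 neighbours ({R3, R5, R6, R7, R8}), so by Hall's theorem at most 6 of the 7 actors can be matched.

6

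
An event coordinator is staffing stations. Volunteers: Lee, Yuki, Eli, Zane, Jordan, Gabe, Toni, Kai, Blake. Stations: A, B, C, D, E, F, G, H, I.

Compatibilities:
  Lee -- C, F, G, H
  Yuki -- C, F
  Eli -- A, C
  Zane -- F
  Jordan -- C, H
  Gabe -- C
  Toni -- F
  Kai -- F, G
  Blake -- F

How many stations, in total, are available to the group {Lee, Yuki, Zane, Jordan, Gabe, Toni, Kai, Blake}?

The union of neighbours of {Lee, Yuki, Zane, Jordan, Gabe, Toni, Kai, Blake} is {C, F, G, H}, which has 4 elements.
Since |N(S)| = 4 < |S| = 8, Hall's condition fails for this subset.

4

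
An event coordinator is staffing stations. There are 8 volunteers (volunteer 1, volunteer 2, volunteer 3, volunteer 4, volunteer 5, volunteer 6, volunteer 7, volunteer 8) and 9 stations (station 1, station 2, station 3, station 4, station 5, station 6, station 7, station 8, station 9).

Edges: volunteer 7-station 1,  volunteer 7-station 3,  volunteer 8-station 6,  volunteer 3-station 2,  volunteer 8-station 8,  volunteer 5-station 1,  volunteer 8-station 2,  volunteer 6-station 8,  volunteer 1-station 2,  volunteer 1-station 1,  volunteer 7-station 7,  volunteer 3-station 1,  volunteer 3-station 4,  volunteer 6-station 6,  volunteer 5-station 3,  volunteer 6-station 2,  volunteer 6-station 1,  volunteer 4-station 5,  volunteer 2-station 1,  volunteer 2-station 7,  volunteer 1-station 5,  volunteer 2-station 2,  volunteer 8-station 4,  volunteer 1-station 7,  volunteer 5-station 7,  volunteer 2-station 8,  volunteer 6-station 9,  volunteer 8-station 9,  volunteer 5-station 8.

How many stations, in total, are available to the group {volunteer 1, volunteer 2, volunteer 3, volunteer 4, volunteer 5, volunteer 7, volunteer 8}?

9

The union of neighbours of {volunteer 1, volunteer 2, volunteer 3, volunteer 4, volunteer 5, volunteer 7, volunteer 8} is {station 1, station 2, station 3, station 4, station 5, station 6, station 7, station 8, station 9}, which has 9 elements.
Since |N(S)| = 9 ≥ |S| = 7, Hall's condition holds for this subset.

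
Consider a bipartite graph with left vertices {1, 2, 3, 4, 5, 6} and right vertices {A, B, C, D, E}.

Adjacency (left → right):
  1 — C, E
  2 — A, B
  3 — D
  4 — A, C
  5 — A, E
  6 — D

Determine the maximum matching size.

5

For example, pair 1-C, 2-B, 3-D, 4-A, 5-E.
The set {3, 6} has only 1 neighbour ({D}), so by Hall's theorem at most 5 of the 6 left vertices can be matched.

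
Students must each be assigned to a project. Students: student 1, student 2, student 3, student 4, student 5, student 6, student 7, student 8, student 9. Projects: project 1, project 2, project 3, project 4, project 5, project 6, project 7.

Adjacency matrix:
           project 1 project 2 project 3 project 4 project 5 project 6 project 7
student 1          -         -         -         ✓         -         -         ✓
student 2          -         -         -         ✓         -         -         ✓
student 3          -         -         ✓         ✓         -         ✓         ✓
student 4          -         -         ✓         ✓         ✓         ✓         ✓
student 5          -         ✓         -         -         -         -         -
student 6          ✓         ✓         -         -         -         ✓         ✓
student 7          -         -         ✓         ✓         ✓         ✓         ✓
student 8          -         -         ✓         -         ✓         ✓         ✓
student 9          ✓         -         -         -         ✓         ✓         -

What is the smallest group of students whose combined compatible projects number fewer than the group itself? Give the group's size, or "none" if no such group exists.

6

Take S = {student 1, student 2, student 3, student 4, student 7, student 8}. Its neighbourhood is {project 3, project 4, project 5, project 6, project 7}, so |N(S)| = 5 < |S| = 6.
Every subset of size less than 6 has at least as many neighbours as members, so 6 is the minimum.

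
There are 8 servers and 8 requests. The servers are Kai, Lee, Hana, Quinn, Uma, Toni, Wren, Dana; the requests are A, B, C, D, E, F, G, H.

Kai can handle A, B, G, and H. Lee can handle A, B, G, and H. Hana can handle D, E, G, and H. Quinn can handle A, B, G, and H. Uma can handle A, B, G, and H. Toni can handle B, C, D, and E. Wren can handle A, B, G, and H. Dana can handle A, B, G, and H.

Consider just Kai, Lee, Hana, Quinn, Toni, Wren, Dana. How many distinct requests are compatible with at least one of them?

7

The union of neighbours of {Kai, Lee, Hana, Quinn, Toni, Wren, Dana} is {A, B, C, D, E, G, H}, which has 7 elements.
Since |N(S)| = 7 ≥ |S| = 7, Hall's condition holds for this subset.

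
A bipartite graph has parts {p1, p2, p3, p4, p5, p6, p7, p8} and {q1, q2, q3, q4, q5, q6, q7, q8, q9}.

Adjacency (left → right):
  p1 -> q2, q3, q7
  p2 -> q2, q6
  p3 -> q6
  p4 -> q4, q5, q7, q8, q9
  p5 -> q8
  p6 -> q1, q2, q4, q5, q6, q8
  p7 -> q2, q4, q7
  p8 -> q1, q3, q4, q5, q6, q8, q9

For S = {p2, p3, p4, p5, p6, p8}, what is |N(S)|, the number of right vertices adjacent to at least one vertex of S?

The union of neighbours of {p2, p3, p4, p5, p6, p8} is {q1, q2, q3, q4, q5, q6, q7, q8, q9}, which has 9 elements.
Since |N(S)| = 9 ≥ |S| = 6, Hall's condition holds for this subset.

9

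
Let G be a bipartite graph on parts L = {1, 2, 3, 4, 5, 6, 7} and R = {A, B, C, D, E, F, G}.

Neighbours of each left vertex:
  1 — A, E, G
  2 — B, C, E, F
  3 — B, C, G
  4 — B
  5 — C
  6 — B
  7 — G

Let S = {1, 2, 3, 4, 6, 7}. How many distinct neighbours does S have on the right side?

The union of neighbours of {1, 2, 3, 4, 6, 7} is {A, B, C, E, F, G}, which has 6 elements.
Since |N(S)| = 6 ≥ |S| = 6, Hall's condition holds for this subset.

6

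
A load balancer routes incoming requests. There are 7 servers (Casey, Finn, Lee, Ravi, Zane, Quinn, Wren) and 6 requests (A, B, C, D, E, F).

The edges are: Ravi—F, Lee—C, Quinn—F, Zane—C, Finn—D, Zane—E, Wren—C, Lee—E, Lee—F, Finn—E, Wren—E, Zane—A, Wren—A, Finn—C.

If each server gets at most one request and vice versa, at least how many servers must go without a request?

One maximum matching: Finn→D, Lee→C, Ravi→F, Zane→A, Wren→E.
The set {Casey, Ravi, Quinn} has only 1 neighbour ({F}), so by Hall's theorem at most 5 of the 7 servers can be matched.
That matches 5 of the 7, leaving 2 unmatched; no matching can do better.

2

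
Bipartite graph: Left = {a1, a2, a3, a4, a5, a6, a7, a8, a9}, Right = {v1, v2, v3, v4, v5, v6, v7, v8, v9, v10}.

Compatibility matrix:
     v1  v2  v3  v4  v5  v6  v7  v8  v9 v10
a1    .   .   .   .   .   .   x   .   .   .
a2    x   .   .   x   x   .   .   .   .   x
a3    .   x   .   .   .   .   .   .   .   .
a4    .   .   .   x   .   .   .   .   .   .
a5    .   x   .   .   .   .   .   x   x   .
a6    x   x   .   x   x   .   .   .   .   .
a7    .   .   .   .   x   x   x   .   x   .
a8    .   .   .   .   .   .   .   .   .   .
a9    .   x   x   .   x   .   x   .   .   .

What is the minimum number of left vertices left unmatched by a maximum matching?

For example, pair a1-v7, a2-v10, a3-v2, a4-v4, a5-v9, a6-v1, a7-v6, a9-v3.
The set {a8} has only 0 neighbours (∅), so by Hall's theorem at most 8 of the 9 left vertices can be matched.
That matches 8 of the 9, leaving 1 unmatched; no matching can do better.

1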